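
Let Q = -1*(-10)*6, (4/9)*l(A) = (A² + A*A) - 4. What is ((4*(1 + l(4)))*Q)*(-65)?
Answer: -998400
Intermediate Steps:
l(A) = -9 + 9*A²/2 (l(A) = 9*((A² + A*A) - 4)/4 = 9*((A² + A²) - 4)/4 = 9*(2*A² - 4)/4 = 9*(-4 + 2*A²)/4 = -9 + 9*A²/2)
Q = 60 (Q = 10*6 = 60)
((4*(1 + l(4)))*Q)*(-65) = ((4*(1 + (-9 + (9/2)*4²)))*60)*(-65) = ((4*(1 + (-9 + (9/2)*16)))*60)*(-65) = ((4*(1 + (-9 + 72)))*60)*(-65) = ((4*(1 + 63))*60)*(-65) = ((4*64)*60)*(-65) = (256*60)*(-65) = 15360*(-65) = -998400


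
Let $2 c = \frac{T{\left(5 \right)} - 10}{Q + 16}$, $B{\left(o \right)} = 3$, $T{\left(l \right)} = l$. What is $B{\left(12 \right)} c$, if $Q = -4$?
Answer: $- \frac{5}{8} \approx -0.625$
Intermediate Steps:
$c = - \frac{5}{24}$ ($c = \frac{\left(5 - 10\right) \frac{1}{-4 + 16}}{2} = \frac{\left(-5\right) \frac{1}{12}}{2} = \frac{1}{2} \left(- \frac{5}{12}\right) = - \frac{5}{24} \approx -0.20833$)
$B{\left(12 \right)} c = 3 \left(- \frac{5}{24}\right) = - \frac{5}{8}$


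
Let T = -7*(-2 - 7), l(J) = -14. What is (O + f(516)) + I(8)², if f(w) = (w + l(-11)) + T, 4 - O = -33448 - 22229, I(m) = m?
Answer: 56310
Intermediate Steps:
T = 63 (T = -7*(-9) = 63)
O = 55681 (O = 4 - (-33448 - 22229) = 4 - 1*(-55677) = 4 + 55677 = 55681)
f(w) = 49 + w (f(w) = (w - 14) + 63 = (-14 + w) + 63 = 49 + w)
(O + f(516)) + I(8)² = (55681 + (49 + 516)) + 8² = (55681 + 565) + 64 = 56246 + 64 = 56310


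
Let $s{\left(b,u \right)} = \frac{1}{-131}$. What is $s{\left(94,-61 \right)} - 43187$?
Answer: $- \frac{5657498}{131} \approx -43187.0$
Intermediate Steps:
$s{\left(b,u \right)} = - \frac{1}{131}$
$s{\left(94,-61 \right)} - 43187 = - \frac{1}{131} - 43187 = - \frac{5657498}{131}$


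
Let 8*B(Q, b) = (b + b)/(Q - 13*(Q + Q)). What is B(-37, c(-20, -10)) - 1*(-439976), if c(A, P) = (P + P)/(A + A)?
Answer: 3255822401/7400 ≈ 4.3998e+5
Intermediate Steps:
c(A, P) = P/A (c(A, P) = (2*P)/((2*A)) = (2*P)*(1/(2*A)) = P/A)
B(Q, b) = -b/(100*Q) (B(Q, b) = ((b + b)/(Q - 13*(Q + Q)))/8 = ((2*b)/(Q - 26*Q))/8 = ((2*b)/((-25*Q)))/8 = ((2*b)*(-1/(25*Q)))/8 = (-2*b/(25*Q))/8 = -b/(100*Q))
B(-37, c(-20, -10)) - 1*(-439976) = -1/100*(-10/(-20))/(-37) - 1*(-439976) = -1/100*(-10*(-1/20))*(-1/37) + 439976 = -1/100*½*(-1/37) + 439976 = 1/7400 + 439976 = 3255822401/7400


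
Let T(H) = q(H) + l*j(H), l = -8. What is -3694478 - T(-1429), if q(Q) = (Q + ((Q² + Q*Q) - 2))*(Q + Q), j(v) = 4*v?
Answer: 11664476352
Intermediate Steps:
q(Q) = 2*Q*(-2 + Q + 2*Q²) (q(Q) = (Q + ((Q² + Q²) - 2))*(2*Q) = (Q + (2*Q² - 2))*(2*Q) = (Q + (-2 + 2*Q²))*(2*Q) = (-2 + Q + 2*Q²)*(2*Q) = 2*Q*(-2 + Q + 2*Q²))
T(H) = -32*H + 2*H*(-2 + H + 2*H²) (T(H) = 2*H*(-2 + H + 2*H²) - 32*H = -32*H + 2*H*(-2 + H + 2*H²))
-3694478 - T(-1429) = -3694478 - 2*(-1429)*(-18 - 1429 + 2*(-1429)²) = -3694478 - 2*(-1429)*(-18 - 1429 + 2*2042041) = -3694478 - 2*(-1429)*(-18 - 1429 + 4084082) = -3694478 - 2*(-1429)*4082635 = -3694478 - 1*(-11668170830) = -3694478 + 11668170830 = 11664476352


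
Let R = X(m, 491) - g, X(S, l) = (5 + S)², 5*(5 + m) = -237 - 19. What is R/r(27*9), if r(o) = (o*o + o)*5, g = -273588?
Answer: 1726309/1852875 ≈ 0.93169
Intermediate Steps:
m = -281/5 (m = -5 + (-237 - 19)/5 = -5 + (⅕)*(-256) = -5 - 256/5 = -281/5 ≈ -56.200)
r(o) = 5*o + 5*o² (r(o) = (o² + o)*5 = (o + o²)*5 = 5*o + 5*o²)
R = 6905236/25 (R = (5 - 281/5)² - 1*(-273588) = (-256/5)² + 273588 = 65536/25 + 273588 = 6905236/25 ≈ 2.7621e+5)
R/r(27*9) = 6905236/(25*((5*(27*9)*(1 + 27*9)))) = 6905236/(25*((5*243*(1 + 243)))) = 6905236/(25*((5*243*244))) = (6905236/25)/296460 = (6905236/25)*(1/296460) = 1726309/1852875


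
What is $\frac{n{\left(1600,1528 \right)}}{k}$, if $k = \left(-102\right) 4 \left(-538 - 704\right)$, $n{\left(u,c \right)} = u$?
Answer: $\frac{100}{31671} \approx 0.0031575$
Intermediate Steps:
$k = 506736$ ($k = \left(-408\right) \left(-1242\right) = 506736$)
$\frac{n{\left(1600,1528 \right)}}{k} = \frac{1600}{506736} = 1600 \cdot \frac{1}{506736} = \frac{100}{31671}$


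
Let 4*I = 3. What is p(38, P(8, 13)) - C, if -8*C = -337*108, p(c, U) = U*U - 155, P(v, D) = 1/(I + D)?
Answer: -28462193/6050 ≈ -4704.5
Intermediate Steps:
I = ¾ (I = (¼)*3 = ¾ ≈ 0.75000)
P(v, D) = 1/(¾ + D)
p(c, U) = -155 + U² (p(c, U) = U² - 155 = -155 + U²)
C = 9099/2 (C = -(-337)*108/8 = -⅛*(-36396) = 9099/2 ≈ 4549.5)
p(38, P(8, 13)) - C = (-155 + (4/(3 + 4*13))²) - 1*9099/2 = (-155 + (4/(3 + 52))²) - 9099/2 = (-155 + (4/55)²) - 9099/2 = (-155 + 16/3025) - 9099/2 = -468859/3025 - 9099/2 = -28462193/6050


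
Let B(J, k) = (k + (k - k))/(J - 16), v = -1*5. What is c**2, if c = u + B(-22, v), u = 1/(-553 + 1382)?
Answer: 17497489/992376004 ≈ 0.017632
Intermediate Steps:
v = -5
u = 1/829 ≈ 0.0012063
B(J, k) = k/(-16 + J) (B(J, k) = (k + 0)/(-16 + J) = k/(-16 + J))
c = 4183/31502 (c = 1/829 - 5/(-16 - 22) = 1/829 - 5/(-38) = 1/829 - 5*(-1/38) = 1/829 + 5/38 = 4183/31502 ≈ 0.13279)
c**2 = (4183/31502)**2 = 17497489/992376004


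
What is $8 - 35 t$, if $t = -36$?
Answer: $1268$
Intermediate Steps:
$8 - 35 t = 8 - -1260 = 8 + 1260 = 1268$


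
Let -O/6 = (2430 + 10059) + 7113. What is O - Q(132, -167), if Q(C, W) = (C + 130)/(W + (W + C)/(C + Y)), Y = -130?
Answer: -43398304/369 ≈ -1.1761e+5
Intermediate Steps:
O = -117612 (O = -6*((2430 + 10059) + 7113) = -6*(12489 + 7113) = -6*19602 = -117612)
Q(C, W) = (130 + C)/(W + (C + W)/(-130 + C)) (Q(C, W) = (C + 130)/(W + (W + C)/(C - 130)) = (130 + C)/(W + (C + W)/(-130 + C)))
O - Q(132, -167) = -117612 - (-16900 + 132**2)/(132 - 129*(-167) + 132*(-167)) = -117612 - (-16900 + 17424)/(132 + 21543 - 22044) = -117612 - 524/(-369) = -117612 - (-1)*524/369 = -117612 - 1*(-524/369) = -117612 + 524/369 = -43398304/369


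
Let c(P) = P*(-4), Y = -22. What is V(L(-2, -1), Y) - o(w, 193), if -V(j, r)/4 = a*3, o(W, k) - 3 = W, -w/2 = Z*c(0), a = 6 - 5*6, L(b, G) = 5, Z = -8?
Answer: 285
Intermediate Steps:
c(P) = -4*P
a = -24 (a = 6 - 30 = -24)
w = 0 (w = -(-16)*(-4*0) = -(-16)*0 = -2*0 = 0)
o(W, k) = 3 + W
V(j, r) = 288 (V(j, r) = -(-96)*3 = -4*(-72) = 288)
V(L(-2, -1), Y) - o(w, 193) = 288 - (3 + 0) = 288 - 1*3 = 288 - 3 = 285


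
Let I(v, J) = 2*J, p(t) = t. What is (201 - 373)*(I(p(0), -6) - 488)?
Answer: 86000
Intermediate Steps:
(201 - 373)*(I(p(0), -6) - 488) = (201 - 373)*(2*(-6) - 488) = -172*(-12 - 488) = -172*(-500) = 86000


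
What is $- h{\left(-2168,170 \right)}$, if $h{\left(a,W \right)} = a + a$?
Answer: $4336$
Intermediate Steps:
$h{\left(a,W \right)} = 2 a$
$- h{\left(-2168,170 \right)} = - 2 \left(-2168\right) = \left(-1\right) \left(-4336\right) = 4336$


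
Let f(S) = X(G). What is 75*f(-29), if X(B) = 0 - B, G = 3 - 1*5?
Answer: 150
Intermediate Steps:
G = -2 (G = 3 - 5 = -2)
X(B) = -B
f(S) = 2 (f(S) = -1*(-2) = 2)
75*f(-29) = 75*2 = 150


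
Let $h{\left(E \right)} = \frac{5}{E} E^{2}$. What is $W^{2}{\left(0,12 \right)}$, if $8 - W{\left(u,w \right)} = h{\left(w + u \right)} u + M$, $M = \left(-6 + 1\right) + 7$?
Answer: $36$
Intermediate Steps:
$M = 2$ ($M = -5 + 7 = 2$)
$h{\left(E \right)} = 5 E$
$W{\left(u,w \right)} = 6 - u \left(5 u + 5 w\right)$ ($W{\left(u,w \right)} = 8 - \left(5 \left(w + u\right) u + 2\right) = 8 - \left(5 \left(u + w\right) u + 2\right) = 8 - \left(\left(5 u + 5 w\right) u + 2\right) = 8 - \left(u \left(5 u + 5 w\right) + 2\right) = 8 - \left(2 + u \left(5 u + 5 w\right)\right) = 6 - u \left(5 u + 5 w\right)$)
$W^{2}{\left(0,12 \right)} = \left(6 - 0 \left(0 + 12\right)\right)^{2} = \left(6 - 0 \cdot 12\right)^{2} = \left(6 + 0\right)^{2} = 6^{2} = 36$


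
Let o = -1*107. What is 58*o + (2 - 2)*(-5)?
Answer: -6206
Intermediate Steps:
o = -107
58*o + (2 - 2)*(-5) = 58*(-107) + (2 - 2)*(-5) = -6206 + 0*(-5) = -6206 + 0 = -6206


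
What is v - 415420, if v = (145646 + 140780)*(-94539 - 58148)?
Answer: -43733942082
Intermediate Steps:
v = -43733526662 (v = 286426*(-152687) = -43733526662)
v - 415420 = -43733526662 - 415420 = -43733942082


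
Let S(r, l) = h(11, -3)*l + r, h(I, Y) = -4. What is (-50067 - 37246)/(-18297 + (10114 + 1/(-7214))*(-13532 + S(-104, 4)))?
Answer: 314937991/498107305549 ≈ 0.00063227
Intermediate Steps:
S(r, l) = r - 4*l (S(r, l) = -4*l + r = r - 4*l)
(-50067 - 37246)/(-18297 + (10114 + 1/(-7214))*(-13532 + S(-104, 4))) = (-50067 - 37246)/(-18297 + (10114 + 1/(-7214))*(-13532 + (-104 - 4*4))) = -87313/(-18297 + (10114 - 1/7214)*(-13532 + (-104 - 16))) = -87313/(-18297 + 72962395*(-13532 - 120)/7214) = -87313/(-18297 + (72962395/7214)*(-13652)) = -87313/(-18297 - 498041308270/3607) = -87313/(-498107305549/3607) = -87313*(-3607/498107305549) = 314937991/498107305549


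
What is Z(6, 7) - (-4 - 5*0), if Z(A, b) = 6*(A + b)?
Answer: 82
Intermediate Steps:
Z(A, b) = 6*A + 6*b
Z(6, 7) - (-4 - 5*0) = (6*6 + 6*7) - (-4 - 5*0) = (36 + 42) - (-4 + 0) = 78 - 1*(-4) = 78 + 4 = 82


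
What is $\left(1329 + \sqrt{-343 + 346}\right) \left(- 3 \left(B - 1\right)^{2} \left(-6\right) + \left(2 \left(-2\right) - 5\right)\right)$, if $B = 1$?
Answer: $-11961 - 9 \sqrt{3} \approx -11977.0$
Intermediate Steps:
$\left(1329 + \sqrt{-343 + 346}\right) \left(- 3 \left(B - 1\right)^{2} \left(-6\right) + \left(2 \left(-2\right) - 5\right)\right) = \left(1329 + \sqrt{-343 + 346}\right) \left(- 3 \left(1 - 1\right)^{2} \left(-6\right) + \left(2 \left(-2\right) - 5\right)\right) = \left(1329 + \sqrt{3}\right) \left(- 3 \cdot 0^{2} \left(-6\right) - 9\right) = \left(1329 + \sqrt{3}\right) \left(\left(-3\right) 0 \left(-6\right) - 9\right) = \left(1329 + \sqrt{3}\right) \left(0 \left(-6\right) - 9\right) = \left(1329 + \sqrt{3}\right) \left(0 - 9\right) = \left(1329 + \sqrt{3}\right) \left(-9\right) = -11961 - 9 \sqrt{3}$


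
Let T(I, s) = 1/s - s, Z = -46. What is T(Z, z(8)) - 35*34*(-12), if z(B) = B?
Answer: 114177/8 ≈ 14272.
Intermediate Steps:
T(Z, z(8)) - 35*34*(-12) = (1/8 - 1*8) - 35*34*(-12) = (⅛ - 8) - 1190*(-12) = -63/8 + 14280 = 114177/8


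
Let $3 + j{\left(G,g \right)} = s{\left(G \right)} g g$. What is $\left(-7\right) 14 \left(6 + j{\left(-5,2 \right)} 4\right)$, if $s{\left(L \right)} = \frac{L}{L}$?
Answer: $-980$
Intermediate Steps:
$s{\left(L \right)} = 1$
$j{\left(G,g \right)} = -3 + g^{2}$ ($j{\left(G,g \right)} = -3 + 1 g g = -3 + g g = -3 + g^{2}$)
$\left(-7\right) 14 \left(6 + j{\left(-5,2 \right)} 4\right) = \left(-7\right) 14 \left(6 + \left(-3 + 2^{2}\right) 4\right) = - 98 \left(6 + \left(-3 + 4\right) 4\right) = - 98 \left(6 + 1 \cdot 4\right) = - 98 \left(6 + 4\right) = \left(-98\right) 10 = -980$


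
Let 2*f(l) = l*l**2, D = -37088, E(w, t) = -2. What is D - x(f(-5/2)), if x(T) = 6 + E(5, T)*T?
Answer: -296877/8 ≈ -37110.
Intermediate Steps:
f(l) = l**3/2 (f(l) = (l*l**2)/2 = l**3/2)
x(T) = 6 - 2*T
D - x(f(-5/2)) = -37088 - (6 - (-5/2)**3) = -37088 - (6 - (-125)/8) = -37088 - (6 - 2*(-125/16)) = -37088 - (6 + 125/8) = -37088 - 1*173/8 = -37088 - 173/8 = -296877/8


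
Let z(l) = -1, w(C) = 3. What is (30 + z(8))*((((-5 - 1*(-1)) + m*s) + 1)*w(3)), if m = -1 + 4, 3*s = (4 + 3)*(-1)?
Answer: -870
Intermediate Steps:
s = -7/3 (s = ((4 + 3)*(-1))/3 = (7*(-1))/3 = (⅓)*(-7) = -7/3 ≈ -2.3333)
m = 3
(30 + z(8))*((((-5 - 1*(-1)) + m*s) + 1)*w(3)) = (30 - 1)*((((-5 - 1*(-1)) + 3*(-7/3)) + 1)*3) = 29*((((-5 + 1) - 7) + 1)*3) = 29*(((-4 - 7) + 1)*3) = 29*((-11 + 1)*3) = 29*(-10*3) = 29*(-30) = -870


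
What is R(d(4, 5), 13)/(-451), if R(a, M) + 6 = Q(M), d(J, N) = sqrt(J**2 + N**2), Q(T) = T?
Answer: -7/451 ≈ -0.015521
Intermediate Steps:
R(a, M) = -6 + M
R(d(4, 5), 13)/(-451) = (-6 + 13)/(-451) = 7*(-1/451) = -7/451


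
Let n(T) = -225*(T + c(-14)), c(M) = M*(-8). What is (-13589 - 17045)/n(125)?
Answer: 30634/53325 ≈ 0.57448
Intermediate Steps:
c(M) = -8*M
n(T) = -25200 - 225*T (n(T) = -225*(T - 8*(-14)) = -225*(T + 112) = -225*(112 + T) = -25200 - 225*T)
(-13589 - 17045)/n(125) = (-13589 - 17045)/(-25200 - 225*125) = -30634/(-25200 - 28125) = -30634/(-53325) = -30634*(-1/53325) = 30634/53325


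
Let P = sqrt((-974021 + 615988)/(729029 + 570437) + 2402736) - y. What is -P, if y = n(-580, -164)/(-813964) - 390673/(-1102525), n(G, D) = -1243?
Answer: 319364196347/897415659100 - sqrt(4057288101240476438)/1299466 ≈ -1549.7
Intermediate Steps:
y = 319364196347/897415659100 (y = -1243/(-813964) - 390673/(-1102525) = -1243*(-1/813964) - 390673*(-1/1102525) = 1243/813964 + 390673/1102525 = 319364196347/897415659100 ≈ 0.35587)
P = -319364196347/897415659100 + sqrt(4057288101240476438)/1299466 (P = sqrt((-974021 + 615988)/(729029 + 570437) + 2402736) - 1*319364196347/897415659100 = sqrt(-358033/1299466 + 2402736) - 319364196347/897415659100 = sqrt(3122273380943/1299466) - 319364196347/897415659100 = sqrt(4057288101240476438)/1299466 - 319364196347/897415659100 = -319364196347/897415659100 + sqrt(4057288101240476438)/1299466 ≈ 1549.7)
-P = -(-319364196347/897415659100 + sqrt(4057288101240476438)/1299466) = 319364196347/897415659100 - sqrt(4057288101240476438)/1299466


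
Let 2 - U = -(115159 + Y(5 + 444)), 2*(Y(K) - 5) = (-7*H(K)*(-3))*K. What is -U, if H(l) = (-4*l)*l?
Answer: 3801676492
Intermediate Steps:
H(l) = -4*l²
Y(K) = 5 - 42*K³ (Y(K) = 5 + ((-7*(-4*K²)*(-3))*K)/2 = 5 + ((-84*K²)*K)/2 = 5 + (-84*K³)/2 = 5 - 42*K³)
U = -3801676492 (U = 2 - (-1)*(115159 + (5 - 42*(5 + 444)³)) = 2 - (-1)*(115159 + (5 - 42*449³)) = 2 - (-1)*(115159 + (5 - 42*90518849)) = 2 - (-1)*(115159 + (5 - 3801791658)) = 2 - (-1)*(115159 - 3801791653) = 2 - (-1)*(-3801676494) = 2 - 1*3801676494 = 2 - 3801676494 = -3801676492)
-U = -1*(-3801676492) = 3801676492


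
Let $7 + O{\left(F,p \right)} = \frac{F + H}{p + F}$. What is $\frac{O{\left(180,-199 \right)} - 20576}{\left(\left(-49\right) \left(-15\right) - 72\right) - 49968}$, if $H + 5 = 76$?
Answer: $\frac{391328}{936795} \approx 0.41773$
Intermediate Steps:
$H = 71$ ($H = -5 + 76 = 71$)
$O{\left(F,p \right)} = -7 + \frac{71 + F}{F + p}$ ($O{\left(F,p \right)} = -7 + \frac{F + 71}{p + F} = -7 + \frac{71 + F}{F + p}$)
$\frac{O{\left(180,-199 \right)} - 20576}{\left(\left(-49\right) \left(-15\right) - 72\right) - 49968} = \frac{\frac{71 - -1393 - 1080}{180 - 199} - 20576}{\left(\left(-49\right) \left(-15\right) - 72\right) - 49968} = \frac{\frac{71 + 1393 - 1080}{-19} - 20576}{\left(735 - 72\right) - 49968} = \frac{\left(- \frac{1}{19}\right) 384 - 20576}{663 - 49968} = \frac{- \frac{384}{19} - 20576}{-49305} = \left(- \frac{391328}{19}\right) \left(- \frac{1}{49305}\right) = \frac{391328}{936795}$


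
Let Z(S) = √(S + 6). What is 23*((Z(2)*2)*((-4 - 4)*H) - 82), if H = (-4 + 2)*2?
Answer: -1886 + 2944*√2 ≈ 2277.4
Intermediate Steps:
H = -4 (H = -2*2 = -4)
Z(S) = √(6 + S)
23*((Z(2)*2)*((-4 - 4)*H) - 82) = 23*((√(6 + 2)*2)*((-4 - 4)*(-4)) - 82) = 23*((√8*2)*(-8*(-4)) - 82) = 23*(((2*√2)*2)*32 - 82) = 23*((4*√2)*32 - 82) = 23*(128*√2 - 82) = 23*(-82 + 128*√2) = -1886 + 2944*√2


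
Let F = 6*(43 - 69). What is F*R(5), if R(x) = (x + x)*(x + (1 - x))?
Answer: -1560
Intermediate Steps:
R(x) = 2*x (R(x) = (2*x)*1 = 2*x)
F = -156 (F = 6*(-26) = -156)
F*R(5) = -312*5 = -156*10 = -1560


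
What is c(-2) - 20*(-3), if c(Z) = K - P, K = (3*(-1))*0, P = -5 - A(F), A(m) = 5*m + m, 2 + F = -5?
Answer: 23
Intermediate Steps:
F = -7 (F = -2 - 5 = -7)
A(m) = 6*m
P = 37 (P = -5 - 6*(-7) = -5 - 1*(-42) = -5 + 42 = 37)
K = 0 (K = -3*0 = 0)
c(Z) = -37 (c(Z) = 0 - 1*37 = 0 - 37 = -37)
c(-2) - 20*(-3) = -37 - 20*(-3) = -37 + 60 = 23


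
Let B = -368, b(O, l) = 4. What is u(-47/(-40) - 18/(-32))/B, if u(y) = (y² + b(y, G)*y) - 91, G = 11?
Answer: 518599/2355200 ≈ 0.22019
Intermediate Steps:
u(y) = -91 + y² + 4*y (u(y) = (y² + 4*y) - 91 = -91 + y² + 4*y)
u(-47/(-40) - 18/(-32))/B = (-91 + (-47/(-40) - 18/(-32))² + 4*(-47/(-40) - 18/(-32)))/(-368) = (-91 + (-47*(-1/40) - 18*(-1/32))² + 4*(-47*(-1/40) - 18*(-1/32)))*(-1/368) = (-91 + (47/40 + 9/16)² + 4*(47/40 + 9/16))*(-1/368) = (-91 + (139/80)² + 4*(139/80))*(-1/368) = (-91 + 19321/6400 + 139/20)*(-1/368) = -518599/6400*(-1/368) = 518599/2355200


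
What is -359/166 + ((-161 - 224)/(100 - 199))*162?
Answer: 104221/166 ≈ 627.84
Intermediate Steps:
-359/166 + ((-161 - 224)/(100 - 199))*162 = -359*1/166 - 385/(-99)*162 = -359/166 - 385*(-1/99)*162 = -359/166 + (35/9)*162 = -359/166 + 630 = 104221/166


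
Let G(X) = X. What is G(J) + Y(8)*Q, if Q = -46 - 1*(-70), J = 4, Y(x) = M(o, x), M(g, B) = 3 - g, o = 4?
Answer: -20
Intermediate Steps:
Y(x) = -1 (Y(x) = 3 - 1*4 = 3 - 4 = -1)
Q = 24 (Q = -46 + 70 = 24)
G(J) + Y(8)*Q = 4 - 1*24 = 4 - 24 = -20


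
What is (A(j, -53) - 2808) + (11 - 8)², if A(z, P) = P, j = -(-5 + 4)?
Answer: -2852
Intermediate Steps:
j = 1 (j = -1*(-1) = 1)
(A(j, -53) - 2808) + (11 - 8)² = (-53 - 2808) + (11 - 8)² = -2861 + 3² = -2861 + 9 = -2852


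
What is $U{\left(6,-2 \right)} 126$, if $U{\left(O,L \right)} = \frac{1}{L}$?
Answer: $-63$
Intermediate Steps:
$U{\left(6,-2 \right)} 126 = \frac{1}{-2} \cdot 126 = \left(- \frac{1}{2}\right) 126 = -63$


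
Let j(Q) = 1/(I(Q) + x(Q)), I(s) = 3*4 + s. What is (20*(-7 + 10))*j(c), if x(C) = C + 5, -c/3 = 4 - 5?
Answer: 60/23 ≈ 2.6087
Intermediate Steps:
c = 3 (c = -3*(4 - 5) = -3*(-1) = 3)
x(C) = 5 + C
I(s) = 12 + s
j(Q) = 1/(17 + 2*Q) (j(Q) = 1/((12 + Q) + (5 + Q)) = 1/(17 + 2*Q))
(20*(-7 + 10))*j(c) = (20*(-7 + 10))/(17 + 2*3) = (20*3)/(17 + 6) = 60/23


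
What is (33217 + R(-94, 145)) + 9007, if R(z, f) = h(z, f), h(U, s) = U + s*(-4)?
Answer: 41550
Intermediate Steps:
h(U, s) = U - 4*s
R(z, f) = z - 4*f
(33217 + R(-94, 145)) + 9007 = (33217 + (-94 - 4*145)) + 9007 = (33217 + (-94 - 580)) + 9007 = (33217 - 674) + 9007 = 32543 + 9007 = 41550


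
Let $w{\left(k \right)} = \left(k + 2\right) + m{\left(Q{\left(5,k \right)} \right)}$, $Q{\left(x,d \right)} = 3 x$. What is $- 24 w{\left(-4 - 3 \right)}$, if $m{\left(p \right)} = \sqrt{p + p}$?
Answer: $120 - 24 \sqrt{30} \approx -11.453$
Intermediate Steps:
$m{\left(p \right)} = \sqrt{2} \sqrt{p}$ ($m{\left(p \right)} = \sqrt{2 p} = \sqrt{2} \sqrt{p}$)
$w{\left(k \right)} = 2 + k + \sqrt{30}$ ($w{\left(k \right)} = \left(k + 2\right) + \sqrt{2} \sqrt{3 \cdot 5} = \left(2 + k\right) + \sqrt{2} \sqrt{15} = \left(2 + k\right) + \sqrt{30} = 2 + k + \sqrt{30}$)
$- 24 w{\left(-4 - 3 \right)} = - 24 \left(2 - 7 + \sqrt{30}\right) = - 24 \left(-5 + \sqrt{30}\right) = 120 - 24 \sqrt{30}$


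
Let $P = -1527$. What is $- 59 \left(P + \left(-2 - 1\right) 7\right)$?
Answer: $91332$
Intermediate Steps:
$- 59 \left(P + \left(-2 - 1\right) 7\right) = - 59 \left(-1527 + \left(-2 - 1\right) 7\right) = - 59 \left(-1527 - 21\right) = \left(-59\right) \left(-1548\right) = 91332$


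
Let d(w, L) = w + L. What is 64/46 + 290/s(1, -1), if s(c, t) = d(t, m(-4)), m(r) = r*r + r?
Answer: 7022/253 ≈ 27.755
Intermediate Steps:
m(r) = r + r² (m(r) = r² + r = r + r²)
d(w, L) = L + w
s(c, t) = 12 + t (s(c, t) = -4*(1 - 4) + t = -4*(-3) + t = 12 + t)
64/46 + 290/s(1, -1) = 64/46 + 290/(12 - 1) = 64*(1/46) + 290/11 = 32/23 + 290*(1/11) = 32/23 + 290/11 = 7022/253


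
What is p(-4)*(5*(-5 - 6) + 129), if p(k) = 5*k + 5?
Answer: -1110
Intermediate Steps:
p(k) = 5 + 5*k
p(-4)*(5*(-5 - 6) + 129) = (5 + 5*(-4))*(5*(-5 - 6) + 129) = (5 - 20)*(5*(-11) + 129) = -15*(-55 + 129) = -15*74 = -1110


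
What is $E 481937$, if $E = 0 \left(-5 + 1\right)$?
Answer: $0$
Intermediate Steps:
$E = 0$ ($E = 0 \left(-4\right) = 0$)
$E 481937 = 0 \cdot 481937 = 0$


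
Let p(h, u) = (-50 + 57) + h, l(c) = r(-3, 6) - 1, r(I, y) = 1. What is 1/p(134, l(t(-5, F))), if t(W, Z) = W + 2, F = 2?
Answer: 1/141 ≈ 0.0070922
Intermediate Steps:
t(W, Z) = 2 + W
l(c) = 0 (l(c) = 1 - 1 = 0)
p(h, u) = 7 + h
1/p(134, l(t(-5, F))) = 1/(7 + 134) = 1/141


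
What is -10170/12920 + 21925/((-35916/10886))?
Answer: -77101334293/11600868 ≈ -6646.2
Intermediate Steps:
-10170/12920 + 21925/((-35916/10886)) = -10170*1/12920 + 21925/((-35916*1/10886)) = -1017/1292 + 21925/(-17958/5443) = -1017/1292 + 21925*(-5443/17958) = -1017/1292 - 119337775/17958 = -77101334293/11600868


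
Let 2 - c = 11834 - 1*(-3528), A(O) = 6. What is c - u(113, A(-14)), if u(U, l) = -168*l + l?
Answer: -14358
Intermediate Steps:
u(U, l) = -167*l
c = -15360 (c = 2 - (11834 - 1*(-3528)) = 2 - (11834 + 3528) = 2 - 1*15362 = 2 - 15362 = -15360)
c - u(113, A(-14)) = -15360 - (-167)*6 = -15360 - 1*(-1002) = -15360 + 1002 = -14358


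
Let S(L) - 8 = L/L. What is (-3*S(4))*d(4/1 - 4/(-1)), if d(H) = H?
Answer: -216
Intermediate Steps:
S(L) = 9 (S(L) = 8 + L/L = 8 + 1 = 9)
(-3*S(4))*d(4/1 - 4/(-1)) = (-3*9)*(4/1 - 4/(-1)) = -27*(4*1 - 4*(-1)) = -27*(4 + 4) = -27*8 = -216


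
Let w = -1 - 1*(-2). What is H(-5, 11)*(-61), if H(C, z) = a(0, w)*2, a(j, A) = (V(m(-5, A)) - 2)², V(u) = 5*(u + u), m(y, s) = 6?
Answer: -410408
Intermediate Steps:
V(u) = 10*u (V(u) = 5*(2*u) = 10*u)
w = 1 (w = -1 + 2 = 1)
a(j, A) = 3364 (a(j, A) = (10*6 - 2)² = (60 - 2)² = 58² = 3364)
H(C, z) = 6728 (H(C, z) = 3364*2 = 6728)
H(-5, 11)*(-61) = 6728*(-61) = -410408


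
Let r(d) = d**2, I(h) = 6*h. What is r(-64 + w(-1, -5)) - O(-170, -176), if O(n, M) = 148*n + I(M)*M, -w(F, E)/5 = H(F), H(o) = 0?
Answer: -156600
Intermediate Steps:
w(F, E) = 0 (w(F, E) = -5*0 = 0)
O(n, M) = 6*M**2 + 148*n (O(n, M) = 148*n + (6*M)*M = 148*n + 6*M**2 = 6*M**2 + 148*n)
r(-64 + w(-1, -5)) - O(-170, -176) = (-64 + 0)**2 - (6*(-176)**2 + 148*(-170)) = (-64)**2 - (6*30976 - 25160) = 4096 - (185856 - 25160) = 4096 - 1*160696 = 4096 - 160696 = -156600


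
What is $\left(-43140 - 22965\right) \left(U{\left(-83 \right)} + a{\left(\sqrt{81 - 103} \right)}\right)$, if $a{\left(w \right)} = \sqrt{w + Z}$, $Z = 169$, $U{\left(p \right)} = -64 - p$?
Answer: $-1255995 - 66105 \sqrt{169 + i \sqrt{22}} \approx -2.1154 \cdot 10^{6} - 11924.0 i$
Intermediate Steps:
$a{\left(w \right)} = \sqrt{169 + w}$ ($a{\left(w \right)} = \sqrt{w + 169} = \sqrt{169 + w}$)
$\left(-43140 - 22965\right) \left(U{\left(-83 \right)} + a{\left(\sqrt{81 - 103} \right)}\right) = \left(-43140 - 22965\right) \left(\left(-64 - -83\right) + \sqrt{169 + \sqrt{81 - 103}}\right) = - 66105 \left(\left(-64 + 83\right) + \sqrt{169 + \sqrt{-22}}\right) = - 66105 \left(19 + \sqrt{169 + i \sqrt{22}}\right) = -1255995 - 66105 \sqrt{169 + i \sqrt{22}}$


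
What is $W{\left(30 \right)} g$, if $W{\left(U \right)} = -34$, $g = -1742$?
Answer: $59228$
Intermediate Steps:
$W{\left(30 \right)} g = \left(-34\right) \left(-1742\right) = 59228$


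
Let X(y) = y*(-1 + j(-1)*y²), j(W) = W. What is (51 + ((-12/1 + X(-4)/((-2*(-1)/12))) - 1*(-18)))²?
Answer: 216225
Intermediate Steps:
X(y) = y*(-1 - y²)
(51 + ((-12/1 + X(-4)/((-2*(-1)/12))) - 1*(-18)))² = (51 + ((-12/1 + (-1*(-4) - 1*(-4)³)/((-2*(-1)/12))) - 1*(-18)))² = (51 + ((-12*1 + (4 - 1*(-64))/((2*(1/12)))) + 18))² = (51 + ((-12 + (4 + 64)/(⅙)) + 18))² = (51 + ((-12 + 68*6) + 18))² = (51 + ((-12 + 408) + 18))² = (51 + (396 + 18))² = (51 + 414)² = 465² = 216225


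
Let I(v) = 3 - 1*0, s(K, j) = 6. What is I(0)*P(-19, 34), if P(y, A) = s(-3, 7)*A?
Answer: 612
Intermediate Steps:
I(v) = 3 (I(v) = 3 + 0 = 3)
P(y, A) = 6*A
I(0)*P(-19, 34) = 3*(6*34) = 3*204 = 612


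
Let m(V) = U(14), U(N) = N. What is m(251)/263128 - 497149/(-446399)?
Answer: 65410035829/58730038036 ≈ 1.1137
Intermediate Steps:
m(V) = 14
m(251)/263128 - 497149/(-446399) = 14/263128 - 497149/(-446399) = 14*(1/263128) - 497149*(-1/446399) = 7/131564 + 497149/446399 = 65410035829/58730038036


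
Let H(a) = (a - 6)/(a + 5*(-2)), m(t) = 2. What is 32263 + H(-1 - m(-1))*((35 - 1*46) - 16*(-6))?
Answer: 420184/13 ≈ 32322.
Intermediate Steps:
H(a) = (-6 + a)/(-10 + a) (H(a) = (-6 + a)/(a - 10) = (-6 + a)/(-10 + a))
32263 + H(-1 - m(-1))*((35 - 1*46) - 16*(-6)) = 32263 + ((-6 + (-1 - 1*2))/(-10 + (-1 - 1*2)))*((35 - 1*46) - 16*(-6)) = 32263 + ((-6 + (-1 - 2))/(-10 + (-1 - 2)))*((35 - 46) + 96) = 32263 + ((-6 - 3)/(-10 - 3))*(-11 + 96) = 32263 + (-9/(-13))*85 = 32263 - 1/13*(-9)*85 = 32263 + (9/13)*85 = 32263 + 765/13 = 420184/13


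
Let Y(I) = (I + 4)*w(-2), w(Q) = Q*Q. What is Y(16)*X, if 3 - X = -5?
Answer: 640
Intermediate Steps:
X = 8 (X = 3 - 1*(-5) = 3 + 5 = 8)
w(Q) = Q²
Y(I) = 16 + 4*I (Y(I) = (I + 4)*(-2)² = (4 + I)*4 = 16 + 4*I)
Y(16)*X = (16 + 4*16)*8 = (16 + 64)*8 = 80*8 = 640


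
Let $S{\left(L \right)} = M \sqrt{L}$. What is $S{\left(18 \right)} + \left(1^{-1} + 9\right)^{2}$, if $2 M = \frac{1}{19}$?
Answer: $100 + \frac{3 \sqrt{2}}{38} \approx 100.11$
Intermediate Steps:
$M = \frac{1}{38}$ ($M = \frac{1}{2 \cdot 19} = \frac{1}{2} \cdot \frac{1}{19} = \frac{1}{38} \approx 0.026316$)
$S{\left(L \right)} = \frac{\sqrt{L}}{38}$
$S{\left(18 \right)} + \left(1^{-1} + 9\right)^{2} = \frac{\sqrt{18}}{38} + \left(1^{-1} + 9\right)^{2} = \frac{3 \sqrt{2}}{38} + \left(1 + 9\right)^{2} = \frac{3 \sqrt{2}}{38} + 10^{2} = \frac{3 \sqrt{2}}{38} + 100 = 100 + \frac{3 \sqrt{2}}{38}$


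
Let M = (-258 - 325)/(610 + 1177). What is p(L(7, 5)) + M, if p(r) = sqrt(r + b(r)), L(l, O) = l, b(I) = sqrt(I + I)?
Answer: -583/1787 + sqrt(7 + sqrt(14)) ≈ 2.9512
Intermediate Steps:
b(I) = sqrt(2)*sqrt(I) (b(I) = sqrt(2*I) = sqrt(2)*sqrt(I))
M = -583/1787 ≈ -0.32625
p(r) = sqrt(r + sqrt(2)*sqrt(r))
p(L(7, 5)) + M = sqrt(7 + sqrt(2)*sqrt(7)) - 583/1787 = sqrt(7 + sqrt(14)) - 583/1787 = -583/1787 + sqrt(7 + sqrt(14))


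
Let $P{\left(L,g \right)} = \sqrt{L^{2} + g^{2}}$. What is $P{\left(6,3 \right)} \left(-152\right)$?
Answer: $- 456 \sqrt{5} \approx -1019.6$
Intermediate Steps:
$P{\left(6,3 \right)} \left(-152\right) = \sqrt{6^{2} + 3^{2}} \left(-152\right) = \sqrt{36 + 9} \left(-152\right) = \sqrt{45} \left(-152\right) = 3 \sqrt{5} \left(-152\right) = - 456 \sqrt{5}$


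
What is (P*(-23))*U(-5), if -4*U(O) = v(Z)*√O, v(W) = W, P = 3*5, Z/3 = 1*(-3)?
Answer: -3105*I*√5/4 ≈ -1735.7*I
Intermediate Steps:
Z = -9 (Z = 3*(1*(-3)) = 3*(-3) = -9)
P = 15
U(O) = 9*√O/4 (U(O) = -(-9)*√O/4 = 9*√O/4)
(P*(-23))*U(-5) = (15*(-23))*(9*√(-5)/4) = -3105*I*√5/4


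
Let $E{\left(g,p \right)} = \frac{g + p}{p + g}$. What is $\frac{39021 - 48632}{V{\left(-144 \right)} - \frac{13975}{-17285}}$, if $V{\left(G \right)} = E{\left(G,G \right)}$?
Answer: $- \frac{33225227}{6252} \approx -5314.3$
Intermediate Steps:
$E{\left(g,p \right)} = 1$ ($E{\left(g,p \right)} = \frac{g + p}{g + p} = 1$)
$V{\left(G \right)} = 1$
$\frac{39021 - 48632}{V{\left(-144 \right)} - \frac{13975}{-17285}} = \frac{39021 - 48632}{1 - \frac{13975}{-17285}} = - \frac{9611}{1 - - \frac{2795}{3457}} = - \frac{9611}{1 + \frac{2795}{3457}} = - \frac{9611}{\frac{6252}{3457}} = \left(-9611\right) \frac{3457}{6252} = - \frac{33225227}{6252}$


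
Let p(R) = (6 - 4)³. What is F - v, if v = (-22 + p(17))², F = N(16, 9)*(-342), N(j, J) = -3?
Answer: 830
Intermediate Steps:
p(R) = 8 (p(R) = 2³ = 8)
F = 1026 (F = -3*(-342) = 1026)
v = 196 (v = (-22 + 8)² = (-14)² = 196)
F - v = 1026 - 1*196 = 1026 - 196 = 830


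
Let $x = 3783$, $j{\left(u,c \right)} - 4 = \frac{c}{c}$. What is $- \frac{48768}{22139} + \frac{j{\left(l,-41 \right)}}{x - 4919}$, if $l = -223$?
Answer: $- \frac{55511143}{25149904} \approx -2.2072$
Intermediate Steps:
$j{\left(u,c \right)} = 5$ ($j{\left(u,c \right)} = 4 + \frac{c}{c} = 4 + 1 = 5$)
$- \frac{48768}{22139} + \frac{j{\left(l,-41 \right)}}{x - 4919} = - \frac{48768}{22139} + \frac{5}{3783 - 4919} = \left(-48768\right) \frac{1}{22139} + \frac{5}{3783 - 4919} = - \frac{48768}{22139} + \frac{5}{-1136} = - \frac{48768}{22139} + 5 \left(- \frac{1}{1136}\right) = - \frac{48768}{22139} - \frac{5}{1136} = - \frac{55511143}{25149904}$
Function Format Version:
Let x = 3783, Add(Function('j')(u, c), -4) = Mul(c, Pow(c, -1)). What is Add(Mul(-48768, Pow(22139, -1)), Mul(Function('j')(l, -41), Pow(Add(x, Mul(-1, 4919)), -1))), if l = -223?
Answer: Rational(-55511143, 25149904) ≈ -2.2072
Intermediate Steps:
Function('j')(u, c) = 5 (Function('j')(u, c) = Add(4, Mul(c, Pow(c, -1))) = Add(4, 1) = 5)
Add(Mul(-48768, Pow(22139, -1)), Mul(Function('j')(l, -41), Pow(Add(x, Mul(-1, 4919)), -1))) = Add(Mul(-48768, Pow(22139, -1)), Mul(5, Pow(Add(3783, Mul(-1, 4919)), -1))) = Add(Mul(-48768, Rational(1, 22139)), Mul(5, Pow(Add(3783, -4919), -1))) = Add(Rational(-48768, 22139), Mul(5, Pow(-1136, -1))) = Add(Rational(-48768, 22139), Mul(5, Rational(-1, 1136))) = Add(Rational(-48768, 22139), Rational(-5, 1136)) = Rational(-55511143, 25149904)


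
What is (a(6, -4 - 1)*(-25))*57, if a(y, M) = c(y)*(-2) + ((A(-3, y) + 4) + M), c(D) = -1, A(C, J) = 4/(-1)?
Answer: 4275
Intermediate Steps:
A(C, J) = -4 (A(C, J) = 4*(-1) = -4)
a(y, M) = 2 + M (a(y, M) = -1*(-2) + ((-4 + 4) + M) = 2 + (0 + M) = 2 + M)
(a(6, -4 - 1)*(-25))*57 = ((2 + (-4 - 1))*(-25))*57 = ((2 - 5)*(-25))*57 = -3*(-25)*57 = 75*57 = 4275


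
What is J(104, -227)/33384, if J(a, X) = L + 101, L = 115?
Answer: 9/1391 ≈ 0.0064702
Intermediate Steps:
J(a, X) = 216 (J(a, X) = 115 + 101 = 216)
J(104, -227)/33384 = 216/33384 = 216*(1/33384) = 9/1391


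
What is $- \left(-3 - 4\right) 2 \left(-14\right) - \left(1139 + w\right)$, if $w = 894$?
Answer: $-2229$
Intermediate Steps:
$- \left(-3 - 4\right) 2 \left(-14\right) - \left(1139 + w\right) = - \left(-3 - 4\right) 2 \left(-14\right) - 2033 = - \left(-7\right) 2 \left(-14\right) - 2033 = \left(-1\right) \left(-14\right) \left(-14\right) - 2033 = 14 \left(-14\right) - 2033 = -196 - 2033 = -2229$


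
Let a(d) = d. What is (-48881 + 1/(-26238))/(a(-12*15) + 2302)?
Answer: -1282539679/55677036 ≈ -23.035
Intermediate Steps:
(-48881 + 1/(-26238))/(a(-12*15) + 2302) = (-48881 + 1/(-26238))/(-12*15 + 2302) = (-48881 - 1/26238)/(-180 + 2302) = -1282539679/26238/2122 = -1282539679/26238*1/2122 = -1282539679/55677036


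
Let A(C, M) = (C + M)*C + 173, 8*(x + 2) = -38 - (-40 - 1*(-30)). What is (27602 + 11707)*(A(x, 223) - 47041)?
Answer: -7557430413/4 ≈ -1.8894e+9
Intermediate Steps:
x = -11/2 (x = -2 + (-38 - (-40 - 1*(-30)))/8 = -2 + (-38 - (-40 + 30))/8 = -2 + (-38 - 1*(-10))/8 = -2 + (-38 + 10)/8 = -2 + (⅛)*(-28) = -2 - 7/2 = -11/2 ≈ -5.5000)
A(C, M) = 173 + C*(C + M) (A(C, M) = C*(C + M) + 173 = 173 + C*(C + M))
(27602 + 11707)*(A(x, 223) - 47041) = (27602 + 11707)*((173 + (-11/2)² - 11/2*223) - 47041) = 39309*((173 + 121/4 - 2453/2) - 47041) = 39309*(-4093/4 - 47041) = 39309*(-192257/4) = -7557430413/4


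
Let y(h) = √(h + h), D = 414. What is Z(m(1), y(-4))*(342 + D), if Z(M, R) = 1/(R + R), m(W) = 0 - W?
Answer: -189*I*√2/2 ≈ -133.64*I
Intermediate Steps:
m(W) = -W
y(h) = √2*√h (y(h) = √(2*h) = √2*√h)
Z(M, R) = 1/(2*R)
Z(m(1), y(-4))*(342 + D) = (1/(2*((√2*√(-4)))))*(342 + 414) = (1/(2*((√2*(2*I)))))*756 = (1/(2*((2*I*√2))))*756 = ((-I*√2/4)/2)*756 = -I*√2/8*756 = -189*I*√2/2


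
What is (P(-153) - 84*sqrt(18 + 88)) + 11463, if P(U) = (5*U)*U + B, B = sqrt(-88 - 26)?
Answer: 128508 - 84*sqrt(106) + I*sqrt(114) ≈ 1.2764e+5 + 10.677*I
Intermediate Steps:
B = I*sqrt(114) (B = sqrt(-114) = I*sqrt(114) ≈ 10.677*I)
P(U) = 5*U**2 + I*sqrt(114) (P(U) = (5*U)*U + I*sqrt(114) = 5*U**2 + I*sqrt(114))
(P(-153) - 84*sqrt(18 + 88)) + 11463 = ((5*(-153)**2 + I*sqrt(114)) - 84*sqrt(18 + 88)) + 11463 = ((5*23409 + I*sqrt(114)) - 84*sqrt(106)) + 11463 = ((117045 + I*sqrt(114)) - 84*sqrt(106)) + 11463 = (117045 - 84*sqrt(106) + I*sqrt(114)) + 11463 = 128508 - 84*sqrt(106) + I*sqrt(114)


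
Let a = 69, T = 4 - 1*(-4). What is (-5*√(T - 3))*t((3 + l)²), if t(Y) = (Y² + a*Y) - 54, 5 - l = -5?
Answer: -200840*√5 ≈ -4.4909e+5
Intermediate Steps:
T = 8 (T = 4 + 4 = 8)
l = 10 (l = 5 - 1*(-5) = 5 + 5 = 10)
t(Y) = -54 + Y² + 69*Y (t(Y) = (Y² + 69*Y) - 54 = -54 + Y² + 69*Y)
(-5*√(T - 3))*t((3 + l)²) = (-5*√(8 - 3))*(-54 + ((3 + 10)²)² + 69*(3 + 10)²) = (-5*√5)*(-54 + (13²)² + 69*13²) = (-5*√5)*(-54 + 169² + 69*169) = (-5*√5)*(-54 + 28561 + 11661) = -5*√5*40168 = -200840*√5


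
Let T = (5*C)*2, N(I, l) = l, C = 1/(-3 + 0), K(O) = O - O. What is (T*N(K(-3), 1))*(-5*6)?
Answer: 100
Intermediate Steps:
K(O) = 0
C = -⅓ (C = 1/(-3) = -⅓ ≈ -0.33333)
T = -10/3 (T = (5*(-⅓))*2 = -5/3*2 = -10/3 ≈ -3.3333)
(T*N(K(-3), 1))*(-5*6) = (-10/3*1)*(-5*6) = -10/3*(-30) = 100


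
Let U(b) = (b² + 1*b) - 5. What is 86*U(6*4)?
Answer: 51170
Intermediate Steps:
U(b) = -5 + b + b² (U(b) = (b² + b) - 5 = (b + b²) - 5 = -5 + b + b²)
86*U(6*4) = 86*(-5 + 6*4 + (6*4)²) = 86*(-5 + 24 + 24²) = 86*(-5 + 24 + 576) = 86*595 = 51170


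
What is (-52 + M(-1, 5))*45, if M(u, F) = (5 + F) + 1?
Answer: -1845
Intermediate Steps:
M(u, F) = 6 + F
(-52 + M(-1, 5))*45 = (-52 + (6 + 5))*45 = (-52 + 11)*45 = -41*45 = -1845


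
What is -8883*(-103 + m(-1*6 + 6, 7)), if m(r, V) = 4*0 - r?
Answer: 914949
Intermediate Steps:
m(r, V) = -r (m(r, V) = 0 - r = -r)
-8883*(-103 + m(-1*6 + 6, 7)) = -8883*(-103 - (-1*6 + 6)) = -8883*(-103 - (-6 + 6)) = -8883*(-103 - 1*0) = -8883*(-103 + 0) = -8883*(-103) = 914949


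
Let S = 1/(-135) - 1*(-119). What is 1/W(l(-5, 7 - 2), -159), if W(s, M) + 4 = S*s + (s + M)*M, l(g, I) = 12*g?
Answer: 9/249097 ≈ 3.6130e-5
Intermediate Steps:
S = 16064/135 (S = -1/135 + 119 = 16064/135 ≈ 118.99)
W(s, M) = -4 + 16064*s/135 + M*(M + s) (W(s, M) = -4 + (16064*s/135 + (s + M)*M) = -4 + (16064*s/135 + (M + s)*M) = -4 + (16064*s/135 + M*(M + s)) = -4 + 16064*s/135 + M*(M + s))
1/W(l(-5, 7 - 2), -159) = 1/(-4 + (-159)**2 + 16064*(12*(-5))/135 - 1908*(-5)) = 1/(-4 + 25281 + (16064/135)*(-60) - 159*(-60)) = 1/(-4 + 25281 - 64256/9 + 9540) = 1/(249097/9) = 9/249097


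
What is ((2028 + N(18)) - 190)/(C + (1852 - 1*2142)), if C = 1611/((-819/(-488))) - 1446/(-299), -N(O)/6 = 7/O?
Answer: 11526151/4236744 ≈ 2.7205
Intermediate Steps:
N(O) = -42/O
C = 2019218/2093 (C = 1611/((-819*(-1/488))) - 1446*(-1/299) = 1611/(819/488) + 1446/299 = 1611*(488/819) + 1446/299 = 87352/91 + 1446/299 = 2019218/2093 ≈ 964.75)
((2028 + N(18)) - 190)/(C + (1852 - 1*2142)) = ((2028 - 42/18) - 190)/(2019218/2093 + (1852 - 1*2142)) = ((2028 - 42*1/18) - 190)/(2019218/2093 + (1852 - 2142)) = ((2028 - 7/3) - 190)/(2019218/2093 - 290) = (6077/3 - 190)/(1412248/2093) = (5507/3)*(2093/1412248) = 11526151/4236744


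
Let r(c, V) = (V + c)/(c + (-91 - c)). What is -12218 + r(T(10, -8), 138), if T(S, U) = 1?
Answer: -1111977/91 ≈ -12220.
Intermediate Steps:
r(c, V) = -V/91 - c/91 (r(c, V) = (V + c)/(-91) = (V + c)*(-1/91) = -V/91 - c/91)
-12218 + r(T(10, -8), 138) = -12218 + (-1/91*138 - 1/91*1) = -12218 + (-138/91 - 1/91) = -12218 - 139/91 = -1111977/91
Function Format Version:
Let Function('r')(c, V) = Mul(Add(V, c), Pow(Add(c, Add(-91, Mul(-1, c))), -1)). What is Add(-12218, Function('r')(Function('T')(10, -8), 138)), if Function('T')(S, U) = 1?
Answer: Rational(-1111977, 91) ≈ -12220.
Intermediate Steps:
Function('r')(c, V) = Add(Mul(Rational(-1, 91), V), Mul(Rational(-1, 91), c)) (Function('r')(c, V) = Mul(Add(V, c), Pow(-91, -1)) = Mul(Add(V, c), Rational(-1, 91)) = Add(Mul(Rational(-1, 91), V), Mul(Rational(-1, 91), c)))
Add(-12218, Function('r')(Function('T')(10, -8), 138)) = Add(-12218, Add(Mul(Rational(-1, 91), 138), Mul(Rational(-1, 91), 1))) = Add(-12218, Add(Rational(-138, 91), Rational(-1, 91))) = Add(-12218, Rational(-139, 91)) = Rational(-1111977, 91)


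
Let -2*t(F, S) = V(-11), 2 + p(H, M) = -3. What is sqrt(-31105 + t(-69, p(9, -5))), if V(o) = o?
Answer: 3*I*sqrt(13822)/2 ≈ 176.35*I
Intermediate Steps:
p(H, M) = -5 (p(H, M) = -2 - 3 = -5)
t(F, S) = 11/2 (t(F, S) = -1/2*(-11) = 11/2)
sqrt(-31105 + t(-69, p(9, -5))) = sqrt(-31105 + 11/2) = sqrt(-62199/2) = 3*I*sqrt(13822)/2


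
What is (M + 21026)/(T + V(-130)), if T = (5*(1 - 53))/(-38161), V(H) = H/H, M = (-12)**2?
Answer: 807868370/38421 ≈ 21027.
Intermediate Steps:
M = 144
V(H) = 1
T = 260/38161 (T = (5*(-52))*(-1/38161) = -260*(-1/38161) = 260/38161 ≈ 0.0068132)
(M + 21026)/(T + V(-130)) = (144 + 21026)/(260/38161 + 1) = 21170/(38421/38161) = 21170*(38161/38421) = 807868370/38421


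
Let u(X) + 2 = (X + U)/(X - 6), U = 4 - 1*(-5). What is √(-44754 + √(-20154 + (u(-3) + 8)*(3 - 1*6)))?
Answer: √(-44754 + I*√20170) ≈ 0.3357 + 211.55*I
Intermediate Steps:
U = 9 (U = 4 + 5 = 9)
u(X) = -2 + (9 + X)/(-6 + X) (u(X) = -2 + (X + 9)/(X - 6) = -2 + (9 + X)/(-6 + X))
√(-44754 + √(-20154 + (u(-3) + 8)*(3 - 1*6))) = √(-44754 + √(-20154 + ((21 - 1*(-3))/(-6 - 3) + 8)*(3 - 1*6))) = √(-44754 + √(-20154 + ((21 + 3)/(-9) + 8)*(3 - 6))) = √(-44754 + √(-20154 + (-⅑*24 + 8)*(-3))) = √(-44754 + √(-20154 + (-8/3 + 8)*(-3))) = √(-44754 + √(-20154 + (16/3)*(-3))) = √(-44754 + √(-20154 - 16)) = √(-44754 + √(-20170)) = √(-44754 + I*√20170)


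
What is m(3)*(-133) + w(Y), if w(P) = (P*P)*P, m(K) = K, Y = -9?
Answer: -1128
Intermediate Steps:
w(P) = P**3 (w(P) = P**2*P = P**3)
m(3)*(-133) + w(Y) = 3*(-133) + (-9)**3 = -399 - 729 = -1128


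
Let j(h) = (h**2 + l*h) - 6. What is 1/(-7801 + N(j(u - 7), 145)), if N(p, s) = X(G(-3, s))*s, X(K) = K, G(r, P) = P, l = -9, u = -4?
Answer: 1/13224 ≈ 7.5620e-5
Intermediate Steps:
j(h) = -6 + h**2 - 9*h (j(h) = (h**2 - 9*h) - 6 = -6 + h**2 - 9*h)
N(p, s) = s**2 (N(p, s) = s*s = s**2)
1/(-7801 + N(j(u - 7), 145)) = 1/(-7801 + 145**2) = 1/(-7801 + 21025) = 1/13224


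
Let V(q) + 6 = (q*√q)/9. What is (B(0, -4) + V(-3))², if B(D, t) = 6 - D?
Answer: -⅓ ≈ -0.33333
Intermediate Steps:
V(q) = -6 + q^(3/2)/9 (V(q) = -6 + (q*√q)/9 = -6 + q^(3/2)*(⅑) = -6 + q^(3/2)/9)
(B(0, -4) + V(-3))² = ((6 - 1*0) + (-6 + (-3)^(3/2)/9))² = ((6 + 0) + (-6 + (-3*I*√3)/9))² = (6 + (-6 - I*√3/3))² = (-I*√3/3)² = -⅓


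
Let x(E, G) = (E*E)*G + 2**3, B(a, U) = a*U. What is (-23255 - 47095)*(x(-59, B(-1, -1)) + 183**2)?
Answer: -2601402300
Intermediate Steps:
B(a, U) = U*a
x(E, G) = 8 + G*E**2 (x(E, G) = E**2*G + 8 = G*E**2 + 8 = 8 + G*E**2)
(-23255 - 47095)*(x(-59, B(-1, -1)) + 183**2) = (-23255 - 47095)*((8 - 1*(-1)*(-59)**2) + 183**2) = -70350*((8 + 1*3481) + 33489) = -70350*((8 + 3481) + 33489) = -70350*(3489 + 33489) = -70350*36978 = -2601402300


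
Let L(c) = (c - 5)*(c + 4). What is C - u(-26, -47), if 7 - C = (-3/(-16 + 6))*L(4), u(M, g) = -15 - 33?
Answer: 287/5 ≈ 57.400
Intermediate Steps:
L(c) = (-5 + c)*(4 + c)
u(M, g) = -48
C = 47/5 (C = 7 - -3/(-16 + 6)*(-20 + 4² - 1*4) = 7 - -3/(-10)*(-20 + 16 - 4) = 7 - (-⅒*(-3))*(-8) = 7 - 3*(-8)/10 = 7 - 1*(-12/5) = 7 + 12/5 = 47/5 ≈ 9.4000)
C - u(-26, -47) = 47/5 - 1*(-48) = 47/5 + 48 = 287/5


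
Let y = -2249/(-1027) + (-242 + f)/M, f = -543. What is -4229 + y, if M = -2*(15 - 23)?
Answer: -5404703/1264 ≈ -4275.9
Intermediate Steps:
M = 16 (M = -2*(-8) = 16)
y = -59247/1264 (y = -2249/(-1027) + (-242 - 543)/16 = -2249*(-1/1027) - 785*1/16 = 173/79 - 785/16 = -59247/1264 ≈ -46.873)
-4229 + y = -4229 - 59247/1264 = -5404703/1264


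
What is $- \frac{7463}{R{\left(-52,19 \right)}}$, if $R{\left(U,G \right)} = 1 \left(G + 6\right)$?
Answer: $- \frac{7463}{25} \approx -298.52$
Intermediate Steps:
$R{\left(U,G \right)} = 6 + G$ ($R{\left(U,G \right)} = 1 \left(6 + G\right) = 6 + G$)
$- \frac{7463}{R{\left(-52,19 \right)}} = - \frac{7463}{6 + 19} = - \frac{7463}{25}$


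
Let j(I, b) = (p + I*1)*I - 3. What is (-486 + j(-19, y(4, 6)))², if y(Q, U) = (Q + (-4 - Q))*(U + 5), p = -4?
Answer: 2704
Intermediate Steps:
y(Q, U) = -20 - 4*U (y(Q, U) = -4*(5 + U) = -20 - 4*U)
j(I, b) = -3 + I*(-4 + I) (j(I, b) = (-4 + I*1)*I - 3 = (-4 + I)*I - 3 = I*(-4 + I) - 3 = -3 + I*(-4 + I))
(-486 + j(-19, y(4, 6)))² = (-486 + (-3 + (-19)² - 4*(-19)))² = (-486 + (-3 + 361 + 76))² = (-486 + 434)² = (-52)² = 2704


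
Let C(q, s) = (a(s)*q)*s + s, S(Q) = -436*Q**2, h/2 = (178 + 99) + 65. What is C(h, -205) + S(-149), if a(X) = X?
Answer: 19065259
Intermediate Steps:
h = 684 (h = 2*((178 + 99) + 65) = 2*(277 + 65) = 2*342 = 684)
C(q, s) = s + q*s**2 (C(q, s) = (s*q)*s + s = (q*s)*s + s = q*s**2 + s = s + q*s**2)
C(h, -205) + S(-149) = -205*(1 + 684*(-205)) - 436*(-149)**2 = -205*(1 - 140220) - 436*22201 = -205*(-140219) - 9679636 = 28744895 - 9679636 = 19065259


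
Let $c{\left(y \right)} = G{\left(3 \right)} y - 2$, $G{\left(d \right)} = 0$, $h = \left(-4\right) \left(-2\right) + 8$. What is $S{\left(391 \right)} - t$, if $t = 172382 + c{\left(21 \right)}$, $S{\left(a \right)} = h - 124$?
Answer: $-172488$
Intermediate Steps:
$h = 16$ ($h = 8 + 8 = 16$)
$c{\left(y \right)} = -2$ ($c{\left(y \right)} = 0 y - 2 = 0 - 2 = -2$)
$S{\left(a \right)} = -108$ ($S{\left(a \right)} = 16 - 124 = -108$)
$t = 172380$ ($t = 172382 - 2 = 172380$)
$S{\left(391 \right)} - t = -108 - 172380 = -172488$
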